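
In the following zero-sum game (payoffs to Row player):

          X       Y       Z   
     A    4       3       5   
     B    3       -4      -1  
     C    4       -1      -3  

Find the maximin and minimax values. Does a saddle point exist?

Maximin = 3, Minimax = 3, Saddle: True

Work:
Row minimums: [3, -4, -3] → maximin = 3
Column maximums: [4, 3, 5] → minimax = 3
Saddle point exists! Game value = 3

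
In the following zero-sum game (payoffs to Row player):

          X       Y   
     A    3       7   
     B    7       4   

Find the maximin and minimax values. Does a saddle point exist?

Maximin = 4, Minimax = 7, Saddle: False

Work:
Row minimums: [3, 4] → maximin = 4
Column maximums: [7, 7] → minimax = 7
No saddle point (maximin ≠ minimax). Mixed strategy needed.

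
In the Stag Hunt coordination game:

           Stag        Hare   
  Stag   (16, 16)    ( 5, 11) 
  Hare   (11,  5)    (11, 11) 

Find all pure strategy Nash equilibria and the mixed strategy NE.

Pure NE: (Stag, Stag) and (Hare, Hare); Mixed NE: p = 0.5455, q = 0.5455

Work:
Check pure NE:
(Stag, Stag): (16, 16) - no unilateral deviation beneficial
(Hare, Hare): (11, 11) - no unilateral deviation beneficial
Mixed NE: P1 plays Stag with p = 0.5455, P2 plays Stag with q = 0.5455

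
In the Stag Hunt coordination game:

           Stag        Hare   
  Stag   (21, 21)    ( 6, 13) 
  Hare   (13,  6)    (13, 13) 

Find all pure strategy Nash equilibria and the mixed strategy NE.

Pure NE: (Stag, Stag) and (Hare, Hare); Mixed NE: p = 0.4667, q = 0.4667

Work:
Check pure NE:
(Stag, Stag): (21, 21) - no unilateral deviation beneficial
(Hare, Hare): (13, 13) - no unilateral deviation beneficial
Mixed NE: P1 plays Stag with p = 0.4667, P2 plays Stag with q = 0.4667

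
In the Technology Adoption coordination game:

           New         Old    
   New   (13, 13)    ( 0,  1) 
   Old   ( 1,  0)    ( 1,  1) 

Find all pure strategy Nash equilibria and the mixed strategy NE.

Pure NE: (New, New) and (Old, Old); Mixed NE: p = 0.0769, q = 0.0769

Work:
Check pure NE:
(New, New): (13, 13) - no unilateral deviation beneficial
(Old, Old): (1, 1) - no unilateral deviation beneficial
Mixed NE: P1 plays New with p = 0.0769, P2 plays New with q = 0.0769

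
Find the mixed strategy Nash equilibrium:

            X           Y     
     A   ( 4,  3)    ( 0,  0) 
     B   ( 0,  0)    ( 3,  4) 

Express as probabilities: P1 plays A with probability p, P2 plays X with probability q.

p = 0.5714, q = 0.4286

Work:
Find probabilities that make opponent indifferent:
P2 chooses q to make P1 indifferent between A and B
P1 chooses p to make P2 indifferent between X and Y
Mixed NE: P1 plays (A: 0.5714, B: 0.4286), P2 plays (X: 0.4286, Y: 0.5714)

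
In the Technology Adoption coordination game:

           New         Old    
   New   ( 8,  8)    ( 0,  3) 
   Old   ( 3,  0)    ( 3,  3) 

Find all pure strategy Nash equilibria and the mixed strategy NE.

Pure NE: (New, New) and (Old, Old); Mixed NE: p = 0.375, q = 0.375

Work:
Check pure NE:
(New, New): (8, 8) - no unilateral deviation beneficial
(Old, Old): (3, 3) - no unilateral deviation beneficial
Mixed NE: P1 plays New with p = 0.375, P2 plays New with q = 0.375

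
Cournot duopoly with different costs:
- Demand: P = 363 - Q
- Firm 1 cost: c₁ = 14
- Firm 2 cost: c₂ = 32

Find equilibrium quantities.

q₁* = 122.33, q₂* = 104.33

Work:
Reaction: q₁ = (363 - 14 - q₂)/2
Reaction: q₂ = (363 - 32 - q₁)/2
Solve simultaneously:
q₁* = (363 - 2×14 + 32)/3 = 122.33
q₂* = (363 - 2×32 + 14)/3 = 104.33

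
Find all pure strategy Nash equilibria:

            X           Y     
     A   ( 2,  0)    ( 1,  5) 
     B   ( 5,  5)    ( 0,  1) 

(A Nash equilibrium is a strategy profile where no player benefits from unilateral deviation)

Nash equilibrium: (A, Y), (B, X)

Work:
Best responses:
  P1 vs X: payoffs [2, 5] → best response B (payoff 5)
  P1 vs Y: payoffs [1, 0] → best response A (payoff 1)
  P2 vs A: payoffs [0, 5] → best response Y (payoff 5)
  P2 vs B: payoffs [5, 1] → best response X (payoff 5)
Mutual best responses: (A,Y), (B,X) → Nash equilibria.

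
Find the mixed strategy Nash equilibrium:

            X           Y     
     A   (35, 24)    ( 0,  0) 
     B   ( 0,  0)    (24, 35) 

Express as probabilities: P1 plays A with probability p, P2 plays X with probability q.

p = 0.5932, q = 0.4068

Work:
Find probabilities that make opponent indifferent:
P2 chooses q to make P1 indifferent between A and B
P1 chooses p to make P2 indifferent between X and Y
Mixed NE: P1 plays (A: 0.5932, B: 0.4068), P2 plays (X: 0.4068, Y: 0.5932)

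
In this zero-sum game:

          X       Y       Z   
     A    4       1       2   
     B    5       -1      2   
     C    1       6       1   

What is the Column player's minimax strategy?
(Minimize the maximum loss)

Column should play Z, value = 2

Work:
Column player minimizes Row's maximum payoff:
Column X: max payoff to Row = 5
Column Y: max payoff to Row = 6
Column Z: max payoff to Row = 2
Minimum is 2, achieved by column Z.
Minimax strategy: Z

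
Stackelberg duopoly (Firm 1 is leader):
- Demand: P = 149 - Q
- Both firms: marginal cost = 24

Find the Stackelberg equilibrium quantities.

q₁* (leader) = 62.5, q₂* (follower) = 31.25

Work:
Follower's reaction: q₂ = (a - c - q₁)/2
Leader substitutes: π₁ = q₁·(a - q₁ - (a-c-q₁)/2 - c)
FOC: q₁* = (149 - 24)/2 = 62.50
Then: q₂* = (149 - 24 - 62.5)/2 = 31.25
Leader has first-mover advantage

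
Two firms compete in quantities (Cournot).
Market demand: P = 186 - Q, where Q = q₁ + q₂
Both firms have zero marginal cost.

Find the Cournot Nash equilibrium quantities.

q₁* = q₂* = 62.0; P* = 62.0

Work:
Profit: π_i = P·q_i = (a - q_i - q_j)·q_i
FOC: ∂π_i/∂q_i = a - 2q_i - q_j = 0
Reaction function: q_i = (186 - q_j)/2
Symmetry: q* = 186/3 = 62.0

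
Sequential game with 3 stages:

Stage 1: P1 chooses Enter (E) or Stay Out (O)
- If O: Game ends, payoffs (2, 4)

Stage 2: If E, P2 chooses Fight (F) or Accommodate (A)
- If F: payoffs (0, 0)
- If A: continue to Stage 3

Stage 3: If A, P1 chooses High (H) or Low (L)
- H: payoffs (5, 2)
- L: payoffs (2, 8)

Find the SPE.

SPE: (E, A, H); Outcome (5, 2)

Work:
Stage 3: P1 chooses H (5 vs 2)
Stage 2: P2: F->0, A->2 (anticipating H). Choose A
Stage 1: P1: O->2, E->5 (anticipating A, H). Choose E
SPE path: E -> A -> H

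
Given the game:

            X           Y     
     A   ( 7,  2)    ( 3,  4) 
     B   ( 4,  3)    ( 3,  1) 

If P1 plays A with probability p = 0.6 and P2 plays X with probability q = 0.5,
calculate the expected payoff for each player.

E[P1] = 4.4, E[P2] = 2.6

Work:
E[P1] = p·q·π₁(A,X) + p·(1-q)·π₁(A,Y) + (1-p)·q·π₁(B,X) + (1-p)·(1-q)·π₁(B,Y)
= 0.6·0.5·7 + 0.6·0.5·3 + 0.4·0.5·4 + 0.4·0.5·3
= 4.4

E[P2] = 2.6 (similar calculation)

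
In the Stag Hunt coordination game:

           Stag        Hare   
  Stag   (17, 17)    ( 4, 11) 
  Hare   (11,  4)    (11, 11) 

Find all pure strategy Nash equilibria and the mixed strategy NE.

Pure NE: (Stag, Stag) and (Hare, Hare); Mixed NE: p = 0.5385, q = 0.5385

Work:
Check pure NE:
(Stag, Stag): (17, 17) - no unilateral deviation beneficial
(Hare, Hare): (11, 11) - no unilateral deviation beneficial
Mixed NE: P1 plays Stag with p = 0.5385, P2 plays Stag with q = 0.5385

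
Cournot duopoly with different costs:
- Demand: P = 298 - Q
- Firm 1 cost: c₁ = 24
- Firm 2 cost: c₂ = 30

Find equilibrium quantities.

q₁* = 93.33, q₂* = 87.33

Work:
Reaction: q₁ = (298 - 24 - q₂)/2
Reaction: q₂ = (298 - 30 - q₁)/2
Solve simultaneously:
q₁* = (298 - 2×24 + 30)/3 = 93.33
q₂* = (298 - 2×30 + 24)/3 = 87.33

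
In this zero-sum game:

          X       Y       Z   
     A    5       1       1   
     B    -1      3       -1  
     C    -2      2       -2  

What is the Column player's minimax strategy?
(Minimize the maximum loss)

Column should play Z, value = 1

Work:
Column player minimizes Row's maximum payoff:
Column X: max payoff to Row = 5
Column Y: max payoff to Row = 3
Column Z: max payoff to Row = 1
Minimum is 1, achieved by column Z.
Minimax strategy: Z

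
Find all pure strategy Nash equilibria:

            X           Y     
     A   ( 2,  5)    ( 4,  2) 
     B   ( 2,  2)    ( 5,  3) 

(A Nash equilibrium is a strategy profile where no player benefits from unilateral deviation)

Nash equilibrium: (A, X), (B, Y)

Work:
Best responses:
  P1 vs X: payoffs [2, 2] → best response A/B (payoff 2)
  P1 vs Y: payoffs [4, 5] → best response B (payoff 5)
  P2 vs A: payoffs [5, 2] → best response X (payoff 5)
  P2 vs B: payoffs [2, 3] → best response Y (payoff 3)
Mutual best responses: (A,X), (B,Y) → Nash equilibria.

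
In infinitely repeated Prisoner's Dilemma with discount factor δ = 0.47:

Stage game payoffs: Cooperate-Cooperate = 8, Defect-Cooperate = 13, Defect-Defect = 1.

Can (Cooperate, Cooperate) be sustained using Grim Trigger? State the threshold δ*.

δ* = 0.4167; since δ = 0.47 ≥ 0.4167, cooperation can be sustained

Work:
For Grim Trigger:
Cooperate forever: 8/(1-δ)
Defect then punished: 13 + 1·δ/(1-δ)
Need: 8/(1-δ) ≥ 13 + 1·δ/(1-δ)
Solving: δ ≥ (T-R)/(T-P) = (13-8)/(13-1) = 0.4167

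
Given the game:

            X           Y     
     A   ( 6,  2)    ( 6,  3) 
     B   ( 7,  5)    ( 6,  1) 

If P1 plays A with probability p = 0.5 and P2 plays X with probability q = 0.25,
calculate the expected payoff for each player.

E[P1] = 6.125, E[P2] = 2.375

Work:
E[P1] = p·q·π₁(A,X) + p·(1-q)·π₁(A,Y) + (1-p)·q·π₁(B,X) + (1-p)·(1-q)·π₁(B,Y)
= 0.5·0.25·6 + 0.5·0.75·6 + 0.5·0.25·7 + 0.5·0.75·6
= 6.125

E[P2] = 2.375 (similar calculation)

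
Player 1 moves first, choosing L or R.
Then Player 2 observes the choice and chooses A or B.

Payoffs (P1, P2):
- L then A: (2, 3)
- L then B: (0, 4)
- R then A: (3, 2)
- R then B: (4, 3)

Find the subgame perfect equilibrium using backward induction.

P1 plays R, P2 plays B after L and B after R; Payoff (4, 3)

Work:
Backward induction:
After L: P2 chooses B → P1 gets 0
After R: P2 chooses B → P1 gets 4
P1 chooses R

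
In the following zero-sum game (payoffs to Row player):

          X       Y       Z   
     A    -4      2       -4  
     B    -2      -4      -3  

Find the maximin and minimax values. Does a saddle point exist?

Maximin = -4, Minimax = -3, Saddle: False

Work:
Row minimums: [-4, -4] → maximin = -4
Column maximums: [-2, 2, -3] → minimax = -3
No saddle point (maximin ≠ minimax). Mixed strategy needed.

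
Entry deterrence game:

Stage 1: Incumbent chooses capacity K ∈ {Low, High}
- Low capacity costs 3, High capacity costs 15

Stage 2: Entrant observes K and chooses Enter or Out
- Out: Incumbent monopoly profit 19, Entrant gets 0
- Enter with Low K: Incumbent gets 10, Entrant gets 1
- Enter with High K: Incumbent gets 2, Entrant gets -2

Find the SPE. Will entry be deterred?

SPE: (Low, Enter|Low, Out|High); Entry not deterred. Incumbent net profit = 7, Entrant gets 1

Work:
After Low K: Entrant enters (1 > 0)
After High K: Entrant stays out (-2 < 0)
Incumbent: Low → 10−3=7, High → 19−15=4
Incumbent chooses Low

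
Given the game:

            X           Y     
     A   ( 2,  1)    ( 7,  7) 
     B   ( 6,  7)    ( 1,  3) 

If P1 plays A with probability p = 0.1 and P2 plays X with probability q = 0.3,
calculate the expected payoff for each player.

E[P1] = 2.8, E[P2] = 4.3

Work:
E[P1] = p·q·π₁(A,X) + p·(1-q)·π₁(A,Y) + (1-p)·q·π₁(B,X) + (1-p)·(1-q)·π₁(B,Y)
= 0.1·0.3·2 + 0.1·0.7·7 + 0.9·0.3·6 + 0.9·0.7·1
= 2.8

E[P2] = 4.3 (similar calculation)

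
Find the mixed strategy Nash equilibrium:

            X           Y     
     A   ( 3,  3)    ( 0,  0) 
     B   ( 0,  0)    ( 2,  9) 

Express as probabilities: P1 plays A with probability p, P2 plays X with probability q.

p = 0.75, q = 0.4

Work:
Find probabilities that make opponent indifferent:
P2 chooses q to make P1 indifferent between A and B
P1 chooses p to make P2 indifferent between X and Y
Mixed NE: P1 plays (A: 0.75, B: 0.25), P2 plays (X: 0.4, Y: 0.6)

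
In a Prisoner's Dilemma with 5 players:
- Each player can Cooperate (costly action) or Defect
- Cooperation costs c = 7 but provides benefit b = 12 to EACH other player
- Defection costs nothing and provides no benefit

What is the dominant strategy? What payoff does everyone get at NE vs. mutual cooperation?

Dominant: Defect; NE payoff = 0; Coop payoff = 41

Work:
Defect dominates (saves cost c = 7, benefit to others is external)
NE: All defect → everyone gets 0
If all cooperate: each receives (4)×12 - 7 = 41
Social dilemma: 41 > 0 but NE gives 0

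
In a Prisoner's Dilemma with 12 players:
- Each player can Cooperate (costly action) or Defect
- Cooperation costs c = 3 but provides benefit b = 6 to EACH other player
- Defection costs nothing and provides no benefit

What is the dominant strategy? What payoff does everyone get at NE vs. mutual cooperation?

Dominant: Defect; NE payoff = 0; Coop payoff = 63

Work:
Defect dominates (saves cost c = 3, benefit to others is external)
NE: All defect → everyone gets 0
If all cooperate: each receives (11)×6 - 3 = 63
Social dilemma: 63 > 0 but NE gives 0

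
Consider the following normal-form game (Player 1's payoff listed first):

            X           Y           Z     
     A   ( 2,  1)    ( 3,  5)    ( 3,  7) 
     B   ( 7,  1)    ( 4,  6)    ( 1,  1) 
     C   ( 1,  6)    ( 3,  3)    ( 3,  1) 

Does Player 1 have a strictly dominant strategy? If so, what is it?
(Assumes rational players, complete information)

No strictly dominant strategy exists for Player 1

Work:
A strategy strictly dominates another if it gives a strictly higher payoff against every opponent action. Compare each pair of P1's strategies column-by-column:
  A vs B: [2 vs 7, 3 vs 4, 3 vs 1] → A does not strictly dominate B (column X: 2 ≤ 7)
  A vs C: [2 vs 1, 3 vs 3, 3 vs 3] → A does not strictly dominate C (column Y: 3 ≤ 3)
  B vs A: [7 vs 2, 4 vs 3, 1 vs 3] → B does not strictly dominate A (column Z: 1 ≤ 3)
  B vs C: [7 vs 1, 4 vs 3, 1 vs 3] → B does not strictly dominate C (column Z: 1 ≤ 3)
  C vs A: [1 vs 2, 3 vs 3, 3 vs 3] → C does not strictly dominate A (column X: 1 ≤ 2)
  C vs B: [1 vs 7, 3 vs 4, 3 vs 1] → C does not strictly dominate B (column X: 1 ≤ 7)
No single strategy strictly dominates all others → no strictly dominant strategy.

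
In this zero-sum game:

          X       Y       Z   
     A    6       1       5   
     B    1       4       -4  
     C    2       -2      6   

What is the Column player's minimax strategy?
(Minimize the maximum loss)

Column should play Y, value = 4

Work:
Column player minimizes Row's maximum payoff:
Column X: max payoff to Row = 6
Column Y: max payoff to Row = 4
Column Z: max payoff to Row = 6
Minimum is 4, achieved by column Y.
Minimax strategy: Y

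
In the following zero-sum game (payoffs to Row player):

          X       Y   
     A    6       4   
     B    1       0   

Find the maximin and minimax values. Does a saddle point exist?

Maximin = 4, Minimax = 4, Saddle: True

Work:
Row minimums: [4, 0] → maximin = 4
Column maximums: [6, 4] → minimax = 4
Saddle point exists! Game value = 4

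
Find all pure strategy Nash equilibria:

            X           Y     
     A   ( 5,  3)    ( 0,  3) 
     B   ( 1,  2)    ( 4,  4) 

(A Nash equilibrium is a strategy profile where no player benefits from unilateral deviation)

Nash equilibrium: (A, X), (B, Y)

Work:
Best responses:
  P1 vs X: payoffs [5, 1] → best response A (payoff 5)
  P1 vs Y: payoffs [0, 4] → best response B (payoff 4)
  P2 vs A: payoffs [3, 3] → best response X/Y (payoff 3)
  P2 vs B: payoffs [2, 4] → best response Y (payoff 4)
Mutual best responses: (A,X), (B,Y) → Nash equilibria.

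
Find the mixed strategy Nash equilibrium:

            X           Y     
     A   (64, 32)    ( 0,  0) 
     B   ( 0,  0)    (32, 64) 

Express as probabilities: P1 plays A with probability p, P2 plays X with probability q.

p = 0.6667, q = 0.3333

Work:
Find probabilities that make opponent indifferent:
P2 chooses q to make P1 indifferent between A and B
P1 chooses p to make P2 indifferent between X and Y
Mixed NE: P1 plays (A: 0.6667, B: 0.3333), P2 plays (X: 0.3333, Y: 0.6667)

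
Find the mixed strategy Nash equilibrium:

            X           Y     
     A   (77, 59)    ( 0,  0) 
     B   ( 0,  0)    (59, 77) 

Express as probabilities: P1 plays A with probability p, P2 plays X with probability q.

p = 0.5662, q = 0.4338

Work:
Find probabilities that make opponent indifferent:
P2 chooses q to make P1 indifferent between A and B
P1 chooses p to make P2 indifferent between X and Y
Mixed NE: P1 plays (A: 0.5662, B: 0.4338), P2 plays (X: 0.4338, Y: 0.5662)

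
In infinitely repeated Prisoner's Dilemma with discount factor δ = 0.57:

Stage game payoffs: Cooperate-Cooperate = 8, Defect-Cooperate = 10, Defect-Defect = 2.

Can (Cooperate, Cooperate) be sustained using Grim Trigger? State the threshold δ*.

δ* = 0.25; since δ = 0.57 ≥ 0.25, cooperation can be sustained

Work:
For Grim Trigger:
Cooperate forever: 8/(1-δ)
Defect then punished: 10 + 2·δ/(1-δ)
Need: 8/(1-δ) ≥ 10 + 2·δ/(1-δ)
Solving: δ ≥ (T-R)/(T-P) = (10-8)/(10-2) = 0.25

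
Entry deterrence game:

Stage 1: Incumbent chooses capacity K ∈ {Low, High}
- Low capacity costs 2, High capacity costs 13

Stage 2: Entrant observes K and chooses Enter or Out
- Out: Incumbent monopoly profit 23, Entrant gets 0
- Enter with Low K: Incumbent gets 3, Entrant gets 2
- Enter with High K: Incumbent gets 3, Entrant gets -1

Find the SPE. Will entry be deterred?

SPE: (High, Enter|Low, Out|High); Entry deterred. Incumbent net profit = 10

Work:
After Low K: Entrant enters (2 > 0)
After High K: Entrant stays out (-1 < 0)
Incumbent: Low → 3−2=1, High → 23−13=10
Incumbent chooses High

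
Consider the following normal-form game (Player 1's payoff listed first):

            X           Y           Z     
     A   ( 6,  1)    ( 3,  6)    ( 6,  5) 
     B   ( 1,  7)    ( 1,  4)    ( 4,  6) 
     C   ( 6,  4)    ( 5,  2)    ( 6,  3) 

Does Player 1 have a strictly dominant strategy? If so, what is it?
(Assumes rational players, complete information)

No strictly dominant strategy exists for Player 1

Work:
A strategy strictly dominates another if it gives a strictly higher payoff against every opponent action. Compare each pair of P1's strategies column-by-column:
  A vs B: [6 vs 1, 3 vs 1, 6 vs 4] → A strictly dominates B
  A vs C: [6 vs 6, 3 vs 5, 6 vs 6] → A does not strictly dominate C (column X: 6 ≤ 6)
  B vs A: [1 vs 6, 1 vs 3, 4 vs 6] → B does not strictly dominate A (column X: 1 ≤ 6)
  B vs C: [1 vs 6, 1 vs 5, 4 vs 6] → B does not strictly dominate C (column X: 1 ≤ 6)
  C vs A: [6 vs 6, 5 vs 3, 6 vs 6] → C does not strictly dominate A (column X: 6 ≤ 6)
  C vs B: [6 vs 1, 5 vs 1, 6 vs 4] → C strictly dominates B
No single strategy strictly dominates all others → no strictly dominant strategy.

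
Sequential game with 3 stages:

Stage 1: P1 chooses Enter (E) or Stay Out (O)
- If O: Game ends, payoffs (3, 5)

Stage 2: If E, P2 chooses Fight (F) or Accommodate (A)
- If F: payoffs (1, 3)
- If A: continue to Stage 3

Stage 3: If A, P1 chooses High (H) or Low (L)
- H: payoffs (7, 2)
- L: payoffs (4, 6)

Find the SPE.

SPE: (O, F, H); Outcome (3, 5)

Work:
Stage 3: P1 chooses H (7 vs 4)
Stage 2: P2: F->3, A->2 (anticipating H). Choose F
Stage 1: P1: O->3, E->1 (anticipating F, H). Choose O
SPE path: O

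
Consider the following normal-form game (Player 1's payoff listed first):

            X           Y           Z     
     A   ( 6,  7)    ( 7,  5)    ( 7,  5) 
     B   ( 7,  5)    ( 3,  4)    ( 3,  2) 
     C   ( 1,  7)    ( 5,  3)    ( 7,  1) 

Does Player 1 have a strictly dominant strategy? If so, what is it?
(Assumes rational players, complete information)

No strictly dominant strategy exists for Player 1

Work:
A strategy strictly dominates another if it gives a strictly higher payoff against every opponent action. Compare each pair of P1's strategies column-by-column:
  A vs B: [6 vs 7, 7 vs 3, 7 vs 3] → A does not strictly dominate B (column X: 6 ≤ 7)
  A vs C: [6 vs 1, 7 vs 5, 7 vs 7] → A does not strictly dominate C (column Z: 7 ≤ 7)
  B vs A: [7 vs 6, 3 vs 7, 3 vs 7] → B does not strictly dominate A (column Y: 3 ≤ 7)
  B vs C: [7 vs 1, 3 vs 5, 3 vs 7] → B does not strictly dominate C (column Y: 3 ≤ 5)
  C vs A: [1 vs 6, 5 vs 7, 7 vs 7] → C does not strictly dominate A (column X: 1 ≤ 6)
  C vs B: [1 vs 7, 5 vs 3, 7 vs 3] → C does not strictly dominate B (column X: 1 ≤ 7)
No single strategy strictly dominates all others → no strictly dominant strategy.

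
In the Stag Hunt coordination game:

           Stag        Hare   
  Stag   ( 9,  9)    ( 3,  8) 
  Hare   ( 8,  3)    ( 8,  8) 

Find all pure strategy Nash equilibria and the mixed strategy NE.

Pure NE: (Stag, Stag) and (Hare, Hare); Mixed NE: p = 0.8333, q = 0.8333

Work:
Check pure NE:
(Stag, Stag): (9, 9) - no unilateral deviation beneficial
(Hare, Hare): (8, 8) - no unilateral deviation beneficial
Mixed NE: P1 plays Stag with p = 0.8333, P2 plays Stag with q = 0.8333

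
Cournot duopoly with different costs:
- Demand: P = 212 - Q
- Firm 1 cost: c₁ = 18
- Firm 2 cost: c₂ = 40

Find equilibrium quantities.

q₁* = 72.0, q₂* = 50.0

Work:
Reaction: q₁ = (212 - 18 - q₂)/2
Reaction: q₂ = (212 - 40 - q₁)/2
Solve simultaneously:
q₁* = (212 - 2×18 + 40)/3 = 72.0
q₂* = (212 - 2×40 + 18)/3 = 50.0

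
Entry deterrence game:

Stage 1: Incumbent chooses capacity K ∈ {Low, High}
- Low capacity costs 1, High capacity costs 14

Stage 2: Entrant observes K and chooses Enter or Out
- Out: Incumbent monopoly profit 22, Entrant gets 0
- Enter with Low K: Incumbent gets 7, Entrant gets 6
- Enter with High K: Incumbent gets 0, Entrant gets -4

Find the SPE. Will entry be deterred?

SPE: (High, Enter|Low, Out|High); Entry deterred. Incumbent net profit = 8

Work:
After Low K: Entrant enters (6 > 0)
After High K: Entrant stays out (-4 < 0)
Incumbent: Low → 7−1=6, High → 22−14=8
Incumbent chooses High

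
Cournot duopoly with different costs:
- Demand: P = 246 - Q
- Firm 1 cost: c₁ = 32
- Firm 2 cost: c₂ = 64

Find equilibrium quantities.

q₁* = 82.0, q₂* = 50.0

Work:
Reaction: q₁ = (246 - 32 - q₂)/2
Reaction: q₂ = (246 - 64 - q₁)/2
Solve simultaneously:
q₁* = (246 - 2×32 + 64)/3 = 82.0
q₂* = (246 - 2×64 + 32)/3 = 50.0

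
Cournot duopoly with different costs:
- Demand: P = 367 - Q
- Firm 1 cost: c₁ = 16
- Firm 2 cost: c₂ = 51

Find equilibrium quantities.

q₁* = 128.67, q₂* = 93.67

Work:
Reaction: q₁ = (367 - 16 - q₂)/2
Reaction: q₂ = (367 - 51 - q₁)/2
Solve simultaneously:
q₁* = (367 - 2×16 + 51)/3 = 128.67
q₂* = (367 - 2×51 + 16)/3 = 93.67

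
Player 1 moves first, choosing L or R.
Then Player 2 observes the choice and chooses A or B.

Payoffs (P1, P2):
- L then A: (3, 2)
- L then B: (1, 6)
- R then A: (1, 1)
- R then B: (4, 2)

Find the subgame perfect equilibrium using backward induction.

P1 plays R, P2 plays B after L and B after R; Payoff (4, 2)

Work:
Backward induction:
After L: P2 chooses B → P1 gets 1
After R: P2 chooses B → P1 gets 4
P1 chooses R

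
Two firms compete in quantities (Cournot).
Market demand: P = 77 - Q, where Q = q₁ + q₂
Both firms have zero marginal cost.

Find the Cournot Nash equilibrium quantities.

q₁* = q₂* = 25.67; P* = 25.67

Work:
Profit: π_i = P·q_i = (a - q_i - q_j)·q_i
FOC: ∂π_i/∂q_i = a - 2q_i - q_j = 0
Reaction function: q_i = (77 - q_j)/2
Symmetry: q* = 77/3 = 25.67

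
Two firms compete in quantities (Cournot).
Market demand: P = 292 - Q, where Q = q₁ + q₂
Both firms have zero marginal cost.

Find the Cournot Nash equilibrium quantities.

q₁* = q₂* = 97.33; P* = 97.33

Work:
Profit: π_i = P·q_i = (a - q_i - q_j)·q_i
FOC: ∂π_i/∂q_i = a - 2q_i - q_j = 0
Reaction function: q_i = (292 - q_j)/2
Symmetry: q* = 292/3 = 97.33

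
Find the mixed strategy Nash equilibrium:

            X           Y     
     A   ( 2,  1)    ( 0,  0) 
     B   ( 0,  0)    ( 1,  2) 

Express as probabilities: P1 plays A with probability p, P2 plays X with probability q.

p = 0.6667, q = 0.3333

Work:
Find probabilities that make opponent indifferent:
P2 chooses q to make P1 indifferent between A and B
P1 chooses p to make P2 indifferent between X and Y
Mixed NE: P1 plays (A: 0.6667, B: 0.3333), P2 plays (X: 0.3333, Y: 0.6667)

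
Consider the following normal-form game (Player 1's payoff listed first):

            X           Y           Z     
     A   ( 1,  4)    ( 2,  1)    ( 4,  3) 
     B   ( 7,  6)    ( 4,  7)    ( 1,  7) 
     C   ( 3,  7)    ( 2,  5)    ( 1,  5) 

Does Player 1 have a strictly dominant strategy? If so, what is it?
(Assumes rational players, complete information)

No strictly dominant strategy exists for Player 1

Work:
A strategy strictly dominates another if it gives a strictly higher payoff against every opponent action. Compare each pair of P1's strategies column-by-column:
  A vs B: [1 vs 7, 2 vs 4, 4 vs 1] → A does not strictly dominate B (column X: 1 ≤ 7)
  A vs C: [1 vs 3, 2 vs 2, 4 vs 1] → A does not strictly dominate C (column X: 1 ≤ 3)
  B vs A: [7 vs 1, 4 vs 2, 1 vs 4] → B does not strictly dominate A (column Z: 1 ≤ 4)
  B vs C: [7 vs 3, 4 vs 2, 1 vs 1] → B does not strictly dominate C (column Z: 1 ≤ 1)
  C vs A: [3 vs 1, 2 vs 2, 1 vs 4] → C does not strictly dominate A (column Y: 2 ≤ 2)
  C vs B: [3 vs 7, 2 vs 4, 1 vs 1] → C does not strictly dominate B (column X: 3 ≤ 7)
No single strategy strictly dominates all others → no strictly dominant strategy.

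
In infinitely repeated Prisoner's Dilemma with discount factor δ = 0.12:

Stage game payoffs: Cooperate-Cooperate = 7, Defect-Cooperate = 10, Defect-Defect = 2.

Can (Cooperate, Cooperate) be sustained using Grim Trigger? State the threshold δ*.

δ* = 0.375; since δ = 0.12 < 0.375, cooperation cannot be sustained

Work:
For Grim Trigger:
Cooperate forever: 7/(1-δ)
Defect then punished: 10 + 2·δ/(1-δ)
Need: 7/(1-δ) ≥ 10 + 2·δ/(1-δ)
Solving: δ ≥ (T-R)/(T-P) = (10-7)/(10-2) = 0.375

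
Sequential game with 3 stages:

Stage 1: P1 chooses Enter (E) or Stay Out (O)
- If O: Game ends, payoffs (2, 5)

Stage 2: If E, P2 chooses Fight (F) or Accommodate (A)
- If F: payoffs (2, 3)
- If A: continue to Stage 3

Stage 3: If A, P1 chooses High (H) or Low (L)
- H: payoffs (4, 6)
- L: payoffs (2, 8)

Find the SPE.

SPE: (E, A, H); Outcome (4, 6)

Work:
Stage 3: P1 chooses H (4 vs 2)
Stage 2: P2: F->3, A->6 (anticipating H). Choose A
Stage 1: P1: O->2, E->4 (anticipating A, H). Choose E
SPE path: E -> A -> H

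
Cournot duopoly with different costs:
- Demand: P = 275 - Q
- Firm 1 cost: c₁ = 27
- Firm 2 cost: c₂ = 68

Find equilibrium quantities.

q₁* = 96.33, q₂* = 55.33

Work:
Reaction: q₁ = (275 - 27 - q₂)/2
Reaction: q₂ = (275 - 68 - q₁)/2
Solve simultaneously:
q₁* = (275 - 2×27 + 68)/3 = 96.33
q₂* = (275 - 2×68 + 27)/3 = 55.33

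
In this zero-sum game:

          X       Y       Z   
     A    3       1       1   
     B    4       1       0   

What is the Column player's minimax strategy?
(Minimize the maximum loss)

Column should play Y or Z (all achieve the minimum), value = 1

Work:
Column player minimizes Row's maximum payoff:
Column X: max payoff to Row = 4
Column Y: max payoff to Row = 1
Column Z: max payoff to Row = 1
Minimum is 1, achieved by columns Y, Z (tied).
Each of Y or Z is a minimax strategy.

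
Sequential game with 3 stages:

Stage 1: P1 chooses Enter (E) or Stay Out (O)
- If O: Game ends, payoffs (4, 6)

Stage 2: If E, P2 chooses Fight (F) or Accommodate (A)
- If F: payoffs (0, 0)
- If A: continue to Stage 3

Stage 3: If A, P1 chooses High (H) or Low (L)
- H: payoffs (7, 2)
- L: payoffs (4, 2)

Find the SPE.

SPE: (E, A, H); Outcome (7, 2)

Work:
Stage 3: P1 chooses H (7 vs 4)
Stage 2: P2: F->0, A->2 (anticipating H). Choose A
Stage 1: P1: O->4, E->7 (anticipating A, H). Choose E
SPE path: E -> A -> H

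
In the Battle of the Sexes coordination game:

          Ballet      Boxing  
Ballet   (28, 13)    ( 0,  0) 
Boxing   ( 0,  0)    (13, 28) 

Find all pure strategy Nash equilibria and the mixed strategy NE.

Pure NE: (Ballet, Ballet) and (Boxing, Boxing); Mixed NE: p = 0.6829, q = 0.3171

Work:
Check pure NE:
(Ballet, Ballet): (28, 13) - no unilateral deviation beneficial
(Boxing, Boxing): (13, 28) - no unilateral deviation beneficial
Mixed NE: P1 plays Ballet with p = 0.6829, P2 plays Ballet with q = 0.3171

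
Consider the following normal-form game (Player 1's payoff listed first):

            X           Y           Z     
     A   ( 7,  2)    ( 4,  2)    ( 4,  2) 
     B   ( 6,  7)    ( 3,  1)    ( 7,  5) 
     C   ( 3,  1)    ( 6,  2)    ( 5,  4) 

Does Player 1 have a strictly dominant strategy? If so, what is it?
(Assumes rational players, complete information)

No strictly dominant strategy exists for Player 1

Work:
A strategy strictly dominates another if it gives a strictly higher payoff against every opponent action. Compare each pair of P1's strategies column-by-column:
  A vs B: [7 vs 6, 4 vs 3, 4 vs 7] → A does not strictly dominate B (column Z: 4 ≤ 7)
  A vs C: [7 vs 3, 4 vs 6, 4 vs 5] → A does not strictly dominate C (column Y: 4 ≤ 6)
  B vs A: [6 vs 7, 3 vs 4, 7 vs 4] → B does not strictly dominate A (column X: 6 ≤ 7)
  B vs C: [6 vs 3, 3 vs 6, 7 vs 5] → B does not strictly dominate C (column Y: 3 ≤ 6)
  C vs A: [3 vs 7, 6 vs 4, 5 vs 4] → C does not strictly dominate A (column X: 3 ≤ 7)
  C vs B: [3 vs 6, 6 vs 3, 5 vs 7] → C does not strictly dominate B (column X: 3 ≤ 6)
No single strategy strictly dominates all others → no strictly dominant strategy.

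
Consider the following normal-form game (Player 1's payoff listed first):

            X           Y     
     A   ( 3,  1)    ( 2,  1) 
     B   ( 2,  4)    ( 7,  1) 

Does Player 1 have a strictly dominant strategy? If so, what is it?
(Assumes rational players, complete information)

No strictly dominant strategy exists for Player 1

Work:
A strategy strictly dominates another if it gives a strictly higher payoff against every opponent action. Compare each pair of P1's strategies column-by-column:
  A vs B: [3 vs 2, 2 vs 7] → A does not strictly dominate B (column Y: 2 ≤ 7)
  B vs A: [2 vs 3, 7 vs 2] → B does not strictly dominate A (column X: 2 ≤ 3)
No single strategy strictly dominates all others → no strictly dominant strategy.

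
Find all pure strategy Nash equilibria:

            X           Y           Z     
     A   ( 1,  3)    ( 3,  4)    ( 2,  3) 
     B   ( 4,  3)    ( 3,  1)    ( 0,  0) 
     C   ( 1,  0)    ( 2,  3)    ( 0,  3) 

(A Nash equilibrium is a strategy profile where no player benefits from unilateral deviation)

Nash equilibrium: (A, Y), (B, X)

Work:
Best responses:
  P1 vs X: payoffs [1, 4, 1] → best response B (payoff 4)
  P1 vs Y: payoffs [3, 3, 2] → best response A/B (payoff 3)
  P1 vs Z: payoffs [2, 0, 0] → best response A (payoff 2)
  P2 vs A: payoffs [3, 4, 3] → best response Y (payoff 4)
  P2 vs B: payoffs [3, 1, 0] → best response X (payoff 3)
  P2 vs C: payoffs [0, 3, 3] → best response Y/Z (payoff 3)
Mutual best responses: (A,Y), (B,X) → Nash equilibria.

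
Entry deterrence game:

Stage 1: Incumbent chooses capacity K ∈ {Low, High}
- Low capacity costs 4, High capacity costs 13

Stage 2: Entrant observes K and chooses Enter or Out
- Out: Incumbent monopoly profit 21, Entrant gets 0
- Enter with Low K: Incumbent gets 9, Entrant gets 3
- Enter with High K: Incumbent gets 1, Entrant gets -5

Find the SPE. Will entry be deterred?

SPE: (High, Enter|Low, Out|High); Entry deterred. Incumbent net profit = 8

Work:
After Low K: Entrant enters (3 > 0)
After High K: Entrant stays out (-5 < 0)
Incumbent: Low → 9−4=5, High → 21−13=8
Incumbent chooses High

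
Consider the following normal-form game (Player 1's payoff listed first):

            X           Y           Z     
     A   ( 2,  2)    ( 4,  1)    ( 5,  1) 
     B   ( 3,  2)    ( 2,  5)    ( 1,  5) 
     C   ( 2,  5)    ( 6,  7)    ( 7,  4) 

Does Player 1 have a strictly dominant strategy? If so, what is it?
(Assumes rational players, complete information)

No strictly dominant strategy exists for Player 1

Work:
A strategy strictly dominates another if it gives a strictly higher payoff against every opponent action. Compare each pair of P1's strategies column-by-column:
  A vs B: [2 vs 3, 4 vs 2, 5 vs 1] → A does not strictly dominate B (column X: 2 ≤ 3)
  A vs C: [2 vs 2, 4 vs 6, 5 vs 7] → A does not strictly dominate C (column X: 2 ≤ 2)
  B vs A: [3 vs 2, 2 vs 4, 1 vs 5] → B does not strictly dominate A (column Y: 2 ≤ 4)
  B vs C: [3 vs 2, 2 vs 6, 1 vs 7] → B does not strictly dominate C (column Y: 2 ≤ 6)
  C vs A: [2 vs 2, 6 vs 4, 7 vs 5] → C does not strictly dominate A (column X: 2 ≤ 2)
  C vs B: [2 vs 3, 6 vs 2, 7 vs 1] → C does not strictly dominate B (column X: 2 ≤ 3)
No single strategy strictly dominates all others → no strictly dominant strategy.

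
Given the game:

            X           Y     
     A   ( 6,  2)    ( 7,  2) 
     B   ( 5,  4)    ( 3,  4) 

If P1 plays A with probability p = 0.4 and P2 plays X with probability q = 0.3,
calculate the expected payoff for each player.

E[P1] = 4.84, E[P2] = 3.2

Work:
E[P1] = p·q·π₁(A,X) + p·(1-q)·π₁(A,Y) + (1-p)·q·π₁(B,X) + (1-p)·(1-q)·π₁(B,Y)
= 0.4·0.3·6 + 0.4·0.7·7 + 0.6·0.3·5 + 0.6·0.7·3
= 4.84

E[P2] = 3.2 (similar calculation)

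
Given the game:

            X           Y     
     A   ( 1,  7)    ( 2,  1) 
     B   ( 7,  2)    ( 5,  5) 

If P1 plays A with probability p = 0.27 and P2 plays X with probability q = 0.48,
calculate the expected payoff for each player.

E[P1] = 4.7612, E[P2] = 3.6464

Work:
E[P1] = p·q·π₁(A,X) + p·(1-q)·π₁(A,Y) + (1-p)·q·π₁(B,X) + (1-p)·(1-q)·π₁(B,Y)
= 0.27·0.48·1 + 0.27·0.52·2 + 0.73·0.48·7 + 0.73·0.52·5
= 4.7612

E[P2] = 3.6464 (similar calculation)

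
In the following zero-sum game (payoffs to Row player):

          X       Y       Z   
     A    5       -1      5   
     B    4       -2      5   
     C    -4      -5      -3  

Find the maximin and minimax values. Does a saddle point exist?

Maximin = -1, Minimax = -1, Saddle: True

Work:
Row minimums: [-1, -2, -5] → maximin = -1
Column maximums: [5, -1, 5] → minimax = -1
Saddle point exists! Game value = -1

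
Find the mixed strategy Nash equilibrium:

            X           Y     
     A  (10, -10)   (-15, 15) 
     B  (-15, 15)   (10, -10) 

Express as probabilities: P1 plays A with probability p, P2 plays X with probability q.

p = 0.5, q = 0.5

Work:
Find probabilities that make opponent indifferent:
P2 chooses q to make P1 indifferent between A and B
P1 chooses p to make P2 indifferent between X and Y
Mixed NE: P1 plays (A: 0.5, B: 0.5), P2 plays (X: 0.5, Y: 0.5)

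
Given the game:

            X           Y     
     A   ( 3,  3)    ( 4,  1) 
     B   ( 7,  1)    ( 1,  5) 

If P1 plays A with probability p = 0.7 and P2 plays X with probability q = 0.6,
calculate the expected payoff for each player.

E[P1] = 3.76, E[P2] = 2.32

Work:
E[P1] = p·q·π₁(A,X) + p·(1-q)·π₁(A,Y) + (1-p)·q·π₁(B,X) + (1-p)·(1-q)·π₁(B,Y)
= 0.7·0.6·3 + 0.7·0.4·4 + 0.3·0.6·7 + 0.3·0.4·1
= 3.76

E[P2] = 2.32 (similar calculation)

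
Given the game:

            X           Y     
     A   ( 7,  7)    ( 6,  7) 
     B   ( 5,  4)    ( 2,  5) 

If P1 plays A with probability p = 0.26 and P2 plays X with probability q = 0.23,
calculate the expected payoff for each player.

E[P1] = 3.6104, E[P2] = 5.3498

Work:
E[P1] = p·q·π₁(A,X) + p·(1-q)·π₁(A,Y) + (1-p)·q·π₁(B,X) + (1-p)·(1-q)·π₁(B,Y)
= 0.26·0.23·7 + 0.26·0.77·6 + 0.74·0.23·5 + 0.74·0.77·2
= 3.6104

E[P2] = 5.3498 (similar calculation)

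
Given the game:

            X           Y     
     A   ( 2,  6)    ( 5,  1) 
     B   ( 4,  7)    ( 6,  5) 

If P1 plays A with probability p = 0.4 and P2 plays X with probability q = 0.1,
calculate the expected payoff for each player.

E[P1] = 5.36, E[P2] = 3.72

Work:
E[P1] = p·q·π₁(A,X) + p·(1-q)·π₁(A,Y) + (1-p)·q·π₁(B,X) + (1-p)·(1-q)·π₁(B,Y)
= 0.4·0.1·2 + 0.4·0.9·5 + 0.6·0.1·4 + 0.6·0.9·6
= 5.36

E[P2] = 3.72 (similar calculation)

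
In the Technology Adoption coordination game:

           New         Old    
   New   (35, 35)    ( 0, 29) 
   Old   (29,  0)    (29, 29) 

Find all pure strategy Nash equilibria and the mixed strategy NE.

Pure NE: (New, New) and (Old, Old); Mixed NE: p = 0.8286, q = 0.8286

Work:
Check pure NE:
(New, New): (35, 35) - no unilateral deviation beneficial
(Old, Old): (29, 29) - no unilateral deviation beneficial
Mixed NE: P1 plays New with p = 0.8286, P2 plays New with q = 0.8286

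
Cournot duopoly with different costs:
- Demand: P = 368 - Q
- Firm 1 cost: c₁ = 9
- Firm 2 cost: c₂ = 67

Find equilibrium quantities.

q₁* = 139.0, q₂* = 81.0

Work:
Reaction: q₁ = (368 - 9 - q₂)/2
Reaction: q₂ = (368 - 67 - q₁)/2
Solve simultaneously:
q₁* = (368 - 2×9 + 67)/3 = 139.0
q₂* = (368 - 2×67 + 9)/3 = 81.0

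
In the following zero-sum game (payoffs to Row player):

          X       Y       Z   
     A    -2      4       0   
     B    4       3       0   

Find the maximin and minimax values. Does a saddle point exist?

Maximin = 0, Minimax = 0, Saddle: True

Work:
Row minimums: [-2, 0] → maximin = 0
Column maximums: [4, 4, 0] → minimax = 0
Saddle point exists! Game value = 0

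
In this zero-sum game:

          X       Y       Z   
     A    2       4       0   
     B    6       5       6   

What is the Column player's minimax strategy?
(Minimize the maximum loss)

Column should play Y, value = 5

Work:
Column player minimizes Row's maximum payoff:
Column X: max payoff to Row = 6
Column Y: max payoff to Row = 5
Column Z: max payoff to Row = 6
Minimum is 5, achieved by column Y.
Minimax strategy: Y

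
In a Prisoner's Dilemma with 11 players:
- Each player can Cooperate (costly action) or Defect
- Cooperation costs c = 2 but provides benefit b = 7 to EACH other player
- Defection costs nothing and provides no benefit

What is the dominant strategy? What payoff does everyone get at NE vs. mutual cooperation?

Dominant: Defect; NE payoff = 0; Coop payoff = 68

Work:
Defect dominates (saves cost c = 2, benefit to others is external)
NE: All defect → everyone gets 0
If all cooperate: each receives (10)×7 - 2 = 68
Social dilemma: 68 > 0 but NE gives 0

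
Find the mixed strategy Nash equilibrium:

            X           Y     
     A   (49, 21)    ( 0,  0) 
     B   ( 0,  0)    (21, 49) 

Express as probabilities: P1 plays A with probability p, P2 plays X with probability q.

p = 0.7, q = 0.3

Work:
Find probabilities that make opponent indifferent:
P2 chooses q to make P1 indifferent between A and B
P1 chooses p to make P2 indifferent between X and Y
Mixed NE: P1 plays (A: 0.7, B: 0.3), P2 plays (X: 0.3, Y: 0.7)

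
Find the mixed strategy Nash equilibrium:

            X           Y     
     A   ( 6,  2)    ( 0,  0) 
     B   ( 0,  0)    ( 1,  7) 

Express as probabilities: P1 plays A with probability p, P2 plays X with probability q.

p = 0.7778, q = 0.1429

Work:
Find probabilities that make opponent indifferent:
P2 chooses q to make P1 indifferent between A and B
P1 chooses p to make P2 indifferent between X and Y
Mixed NE: P1 plays (A: 0.7778, B: 0.2222), P2 plays (X: 0.1429, Y: 0.8571)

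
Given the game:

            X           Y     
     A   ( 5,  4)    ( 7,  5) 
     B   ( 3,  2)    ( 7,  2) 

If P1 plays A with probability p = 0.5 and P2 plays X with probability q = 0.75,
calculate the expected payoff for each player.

E[P1] = 4.75, E[P2] = 3.125

Work:
E[P1] = p·q·π₁(A,X) + p·(1-q)·π₁(A,Y) + (1-p)·q·π₁(B,X) + (1-p)·(1-q)·π₁(B,Y)
= 0.5·0.75·5 + 0.5·0.25·7 + 0.5·0.75·3 + 0.5·0.25·7
= 4.75

E[P2] = 3.125 (similar calculation)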